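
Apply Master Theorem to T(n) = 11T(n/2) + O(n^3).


a=11, b=2, c=3. log_2(11)=3.459 > c=3. Case 1: O(n^log_b(a)) = O(n^3.459)
Complexity: O(n^3.459)


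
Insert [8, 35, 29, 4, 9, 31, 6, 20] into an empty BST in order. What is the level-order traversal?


Root = 8; build tree by BST insertion.
Level-Order traversal: [8, 4, 35, 6, 29, 9, 31, 20]


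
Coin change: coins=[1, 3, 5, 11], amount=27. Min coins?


dp[0]=0; dp[i]=1+min(dp[i-c] for c in coins)
...dp[22]=2, dp[23]=3, dp[24]=4, dp[25]=3, dp[26]=4, dp[27]=3
Minimum coins for 27 = 3


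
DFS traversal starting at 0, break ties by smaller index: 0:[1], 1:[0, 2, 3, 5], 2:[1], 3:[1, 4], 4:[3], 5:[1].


DFS stack-based: start with [0]
Visit order: [0, 1, 2, 3, 4, 5]


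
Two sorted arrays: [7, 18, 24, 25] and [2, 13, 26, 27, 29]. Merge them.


Compare heads, take smaller each step.
Merged: [2, 7, 13, 18, 24, 25, 26, 27, 29]


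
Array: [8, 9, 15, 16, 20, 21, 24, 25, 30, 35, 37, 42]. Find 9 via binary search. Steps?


Search for 9:
[0,11] mid=5 arr[5]=21
[0,4] mid=2 arr[2]=15
[0,1] mid=0 arr[0]=8
[1,1] mid=1 arr[1]=9
Total: 4 comparisons


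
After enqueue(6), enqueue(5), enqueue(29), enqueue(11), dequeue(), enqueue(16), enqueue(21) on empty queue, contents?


enqueue(6) -> [6]
enqueue(5) -> [6, 5]
enqueue(29) -> [6, 5, 29]
enqueue(11) -> [6, 5, 29, 11]
dequeue() returns 6 -> [5, 29, 11]
enqueue(16) -> [5, 29, 11, 16]
enqueue(21) -> [5, 29, 11, 16, 21]
Final queue (front to back): [5, 29, 11, 16, 21]


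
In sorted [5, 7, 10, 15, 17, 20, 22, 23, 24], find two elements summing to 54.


Two pointers: lo=0, hi=8
No pair sums to 54


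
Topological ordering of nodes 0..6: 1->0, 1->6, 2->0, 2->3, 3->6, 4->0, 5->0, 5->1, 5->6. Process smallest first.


Kahn's algorithm, process smallest node first
Order: [2, 3, 4, 5, 1, 0, 6]


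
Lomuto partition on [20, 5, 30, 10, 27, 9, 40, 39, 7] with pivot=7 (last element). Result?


Elements <= 7 go left of pivot.
Result: [5, 7, 30, 10, 27, 9, 40, 39, 20], pivot at index 1


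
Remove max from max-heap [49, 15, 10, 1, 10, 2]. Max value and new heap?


Max = 49
Replace root with last, heapify down
Resulting heap: [15, 10, 10, 1, 2]


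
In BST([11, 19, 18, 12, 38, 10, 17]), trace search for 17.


BST root = 11
Search for 17: compare at each node
Path: [11, 19, 18, 12, 17]


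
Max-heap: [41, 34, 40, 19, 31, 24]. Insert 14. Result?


Append 14: [41, 34, 40, 19, 31, 24, 14]
Bubble up: no swaps needed
Result: [41, 34, 40, 19, 31, 24, 14]


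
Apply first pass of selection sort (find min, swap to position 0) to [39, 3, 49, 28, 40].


After one pass: [3, 39, 49, 28, 40]


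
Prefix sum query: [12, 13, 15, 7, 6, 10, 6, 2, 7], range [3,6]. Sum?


Prefix sums: [0, 12, 25, 40, 47, 53, 63, 69, 71, 78]
Sum[3..6] = prefix[7] - prefix[3] = 69 - 40 = 29


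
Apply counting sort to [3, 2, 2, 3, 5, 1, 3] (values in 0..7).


Count array: [0, 1, 2, 3, 0, 1, 0, 0]
Reconstruct: [1, 2, 2, 3, 3, 3, 5]


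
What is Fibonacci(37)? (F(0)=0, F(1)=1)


F(n)=F(n-1)+F(n-2)
...F(35)=9227465, F(36)=14930352, F(37)=24157817


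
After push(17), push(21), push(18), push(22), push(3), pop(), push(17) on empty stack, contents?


push(17) -> [17]
push(21) -> [17, 21]
push(18) -> [17, 21, 18]
push(22) -> [17, 21, 18, 22]
push(3) -> [17, 21, 18, 22, 3]
pop() returns 3 -> [17, 21, 18, 22]
push(17) -> [17, 21, 18, 22, 17]
Final stack (bottom to top): [17, 21, 18, 22, 17]


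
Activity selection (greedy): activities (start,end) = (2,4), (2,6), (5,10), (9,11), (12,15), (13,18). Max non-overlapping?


Greedy: pick earliest-ending, then skip overlaps.
Selected (3 activities): [(2, 4), (5, 10), (12, 15)]


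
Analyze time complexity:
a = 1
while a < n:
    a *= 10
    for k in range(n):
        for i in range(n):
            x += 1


Per nesting level: O(log n) * O(n) * O(n) = O(n^2 log n)
Complexity: O(n^2 log n)


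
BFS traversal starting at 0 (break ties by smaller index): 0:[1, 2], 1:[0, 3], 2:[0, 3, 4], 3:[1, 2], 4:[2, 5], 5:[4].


BFS queue: start with [0]
Visit order: [0, 1, 2, 3, 4, 5]


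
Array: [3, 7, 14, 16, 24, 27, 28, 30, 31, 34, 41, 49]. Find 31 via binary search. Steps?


Search for 31:
[0,11] mid=5 arr[5]=27
[6,11] mid=8 arr[8]=31
Total: 2 comparisons


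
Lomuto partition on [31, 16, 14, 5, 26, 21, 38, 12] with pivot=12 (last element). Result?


Elements <= 12 go left of pivot.
Result: [5, 12, 14, 31, 26, 21, 38, 16], pivot at index 1


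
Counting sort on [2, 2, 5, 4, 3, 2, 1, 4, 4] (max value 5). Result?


Count array: [0, 1, 3, 1, 3, 1]
Reconstruct: [1, 2, 2, 2, 3, 4, 4, 4, 5]


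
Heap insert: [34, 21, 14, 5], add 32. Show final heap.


Append 32: [34, 21, 14, 5, 32]
Bubble up: swap idx 4(32) with idx 1(21)
Result: [34, 32, 14, 5, 21]


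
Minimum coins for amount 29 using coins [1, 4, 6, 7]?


dp[0]=0; dp[i]=1+min(dp[i-c] for c in coins)
...dp[24]=4, dp[25]=4, dp[26]=4, dp[27]=4, dp[28]=4, dp[29]=5
Minimum coins for 29 = 5


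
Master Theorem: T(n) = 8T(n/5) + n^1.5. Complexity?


a=8, b=5, c=1.5. log_5(8)=1.292 < c=1.5. Case 3: O(n^c) = O(n^1.500)
Complexity: O(n^1.500)


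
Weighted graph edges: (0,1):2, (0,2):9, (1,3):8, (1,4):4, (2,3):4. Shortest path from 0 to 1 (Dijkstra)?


Dijkstra from 0:
Distances: {0: 0, 1: 2, 2: 9, 3: 10, 4: 6}
Shortest distance to 1 = 2, path = [0, 1]


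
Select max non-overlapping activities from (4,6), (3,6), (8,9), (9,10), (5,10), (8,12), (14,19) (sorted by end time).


Greedy: pick earliest-ending, then skip overlaps.
Selected (4 activities): [(4, 6), (8, 9), (9, 10), (14, 19)]


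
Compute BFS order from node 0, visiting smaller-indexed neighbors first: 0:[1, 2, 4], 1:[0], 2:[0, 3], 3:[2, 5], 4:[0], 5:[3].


BFS queue: start with [0]
Visit order: [0, 1, 2, 4, 3, 5]


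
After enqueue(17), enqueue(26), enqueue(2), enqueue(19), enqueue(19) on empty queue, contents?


enqueue(17) -> [17]
enqueue(26) -> [17, 26]
enqueue(2) -> [17, 26, 2]
enqueue(19) -> [17, 26, 2, 19]
enqueue(19) -> [17, 26, 2, 19, 19]
Final queue (front to back): [17, 26, 2, 19, 19]


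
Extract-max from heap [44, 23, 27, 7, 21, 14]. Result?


Max = 44
Replace root with last, heapify down
Resulting heap: [27, 23, 14, 7, 21]


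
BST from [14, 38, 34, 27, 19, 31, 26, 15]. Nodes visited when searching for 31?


BST root = 14
Search for 31: compare at each node
Path: [14, 38, 34, 27, 31]


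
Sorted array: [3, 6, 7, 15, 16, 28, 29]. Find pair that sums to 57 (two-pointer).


Two pointers: lo=0, hi=6
Found pair: (28, 29) summing to 57


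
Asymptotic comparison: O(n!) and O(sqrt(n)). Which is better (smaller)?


sublinear grows slower than factorial
O(sqrt(n)) is asymptotically smaller; O(n!) grows faster


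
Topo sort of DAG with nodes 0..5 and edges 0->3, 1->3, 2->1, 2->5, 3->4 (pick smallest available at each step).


Kahn's algorithm, process smallest node first
Order: [0, 2, 1, 3, 4, 5]


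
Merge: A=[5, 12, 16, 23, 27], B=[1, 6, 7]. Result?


Compare heads, take smaller each step.
Merged: [1, 5, 6, 7, 12, 16, 23, 27]


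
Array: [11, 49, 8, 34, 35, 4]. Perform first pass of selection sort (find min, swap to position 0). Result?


After one pass: [4, 49, 8, 34, 35, 11]


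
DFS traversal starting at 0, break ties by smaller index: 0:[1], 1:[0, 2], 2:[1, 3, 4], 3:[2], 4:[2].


DFS stack-based: start with [0]
Visit order: [0, 1, 2, 3, 4]


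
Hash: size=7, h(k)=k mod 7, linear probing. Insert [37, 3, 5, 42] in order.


Insertions: 37->slot 2; 3->slot 3; 5->slot 5; 42->slot 0
Table: [42, None, 37, 3, None, 5, None]


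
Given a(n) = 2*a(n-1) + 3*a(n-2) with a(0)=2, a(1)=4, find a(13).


Build bottom-up:
...a(11)=265720, a(12)=797162, a(13)=2*797162+3*265720=2391484


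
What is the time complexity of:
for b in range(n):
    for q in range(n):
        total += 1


Per nesting level: O(n) * O(n) = O(n^2)
Complexity: O(n^2)


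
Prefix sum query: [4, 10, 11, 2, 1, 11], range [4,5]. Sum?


Prefix sums: [0, 4, 14, 25, 27, 28, 39]
Sum[4..5] = prefix[6] - prefix[4] = 39 - 27 = 12


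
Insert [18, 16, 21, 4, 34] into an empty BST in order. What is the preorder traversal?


Root = 18; build tree by BST insertion.
Preorder traversal: [18, 16, 4, 21, 34]


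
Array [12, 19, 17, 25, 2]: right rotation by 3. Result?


Right rotate by 3: [17, 25, 2, 12, 19]


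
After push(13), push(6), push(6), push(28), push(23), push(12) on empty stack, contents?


push(13) -> [13]
push(6) -> [13, 6]
push(6) -> [13, 6, 6]
push(28) -> [13, 6, 6, 28]
push(23) -> [13, 6, 6, 28, 23]
push(12) -> [13, 6, 6, 28, 23, 12]
Final stack (bottom to top): [13, 6, 6, 28, 23, 12]


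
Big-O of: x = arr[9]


Analysis: constant-time operation, no loop
Complexity: O(1)


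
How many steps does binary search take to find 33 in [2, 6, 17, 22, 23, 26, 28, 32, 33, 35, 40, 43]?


Search for 33:
[0,11] mid=5 arr[5]=26
[6,11] mid=8 arr[8]=33
Total: 2 comparisons


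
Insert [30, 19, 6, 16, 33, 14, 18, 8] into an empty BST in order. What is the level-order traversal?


Root = 30; build tree by BST insertion.
Level-Order traversal: [30, 19, 33, 6, 16, 14, 18, 8]


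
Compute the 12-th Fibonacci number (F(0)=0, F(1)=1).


F(n)=F(n-1)+F(n-2)
...F(10)=55, F(11)=89, F(12)=144


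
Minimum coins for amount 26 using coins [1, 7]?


dp[0]=0; dp[i]=1+min(dp[i-c] for c in coins)
...dp[21]=3, dp[22]=4, dp[23]=5, dp[24]=6, dp[25]=7, dp[26]=8
Minimum coins for 26 = 8


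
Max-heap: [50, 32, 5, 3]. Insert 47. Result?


Append 47: [50, 32, 5, 3, 47]
Bubble up: swap idx 4(47) with idx 1(32)
Result: [50, 47, 5, 3, 32]


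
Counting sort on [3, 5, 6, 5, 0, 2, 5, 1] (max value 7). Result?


Count array: [1, 1, 1, 1, 0, 3, 1, 0]
Reconstruct: [0, 1, 2, 3, 5, 5, 5, 6]


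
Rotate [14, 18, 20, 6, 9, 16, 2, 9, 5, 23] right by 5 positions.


Right rotate by 5: [16, 2, 9, 5, 23, 14, 18, 20, 6, 9]


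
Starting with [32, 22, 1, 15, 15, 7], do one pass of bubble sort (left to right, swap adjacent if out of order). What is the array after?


After one pass: [22, 1, 15, 15, 7, 32]


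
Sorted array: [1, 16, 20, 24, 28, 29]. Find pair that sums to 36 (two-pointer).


Two pointers: lo=0, hi=5
Found pair: (16, 20) summing to 36


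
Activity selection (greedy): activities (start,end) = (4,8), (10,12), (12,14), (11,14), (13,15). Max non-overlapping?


Greedy: pick earliest-ending, then skip overlaps.
Selected (3 activities): [(4, 8), (10, 12), (12, 14)]


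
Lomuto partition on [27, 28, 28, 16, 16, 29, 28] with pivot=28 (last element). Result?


Elements <= 28 go left of pivot.
Result: [27, 28, 28, 16, 16, 28, 29], pivot at index 5


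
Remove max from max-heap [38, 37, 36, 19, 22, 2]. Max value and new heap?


Max = 38
Replace root with last, heapify down
Resulting heap: [37, 22, 36, 19, 2]


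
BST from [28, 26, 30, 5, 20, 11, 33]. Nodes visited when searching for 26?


BST root = 28
Search for 26: compare at each node
Path: [28, 26]


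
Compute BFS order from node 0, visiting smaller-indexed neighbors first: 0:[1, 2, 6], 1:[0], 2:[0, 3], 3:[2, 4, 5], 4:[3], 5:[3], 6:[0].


BFS queue: start with [0]
Visit order: [0, 1, 2, 6, 3, 4, 5]


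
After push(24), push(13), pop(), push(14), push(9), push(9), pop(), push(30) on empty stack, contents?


push(24) -> [24]
push(13) -> [24, 13]
pop() returns 13 -> [24]
push(14) -> [24, 14]
push(9) -> [24, 14, 9]
push(9) -> [24, 14, 9, 9]
pop() returns 9 -> [24, 14, 9]
push(30) -> [24, 14, 9, 30]
Final stack (bottom to top): [24, 14, 9, 30]


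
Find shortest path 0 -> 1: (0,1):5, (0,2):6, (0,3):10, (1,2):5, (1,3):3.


Dijkstra from 0:
Distances: {0: 0, 1: 5, 2: 6, 3: 8}
Shortest distance to 1 = 5, path = [0, 1]


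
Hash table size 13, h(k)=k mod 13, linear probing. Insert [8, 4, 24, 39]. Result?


Insertions: 8->slot 8; 4->slot 4; 24->slot 11; 39->slot 0
Table: [39, None, None, None, 4, None, None, None, 8, None, None, 24, None]


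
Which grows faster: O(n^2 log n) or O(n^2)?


quadratic grows slower than n^2 log n
O(n^2) is asymptotically smaller; O(n^2 log n) grows faster


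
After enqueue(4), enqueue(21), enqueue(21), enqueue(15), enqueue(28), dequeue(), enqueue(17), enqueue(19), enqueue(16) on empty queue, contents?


enqueue(4) -> [4]
enqueue(21) -> [4, 21]
enqueue(21) -> [4, 21, 21]
enqueue(15) -> [4, 21, 21, 15]
enqueue(28) -> [4, 21, 21, 15, 28]
dequeue() returns 4 -> [21, 21, 15, 28]
enqueue(17) -> [21, 21, 15, 28, 17]
enqueue(19) -> [21, 21, 15, 28, 17, 19]
enqueue(16) -> [21, 21, 15, 28, 17, 19, 16]
Final queue (front to back): [21, 21, 15, 28, 17, 19, 16]


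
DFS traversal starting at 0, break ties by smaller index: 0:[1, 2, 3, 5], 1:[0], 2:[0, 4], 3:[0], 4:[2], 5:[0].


DFS stack-based: start with [0]
Visit order: [0, 1, 2, 4, 3, 5]


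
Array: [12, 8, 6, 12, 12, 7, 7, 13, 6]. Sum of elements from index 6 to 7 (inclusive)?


Prefix sums: [0, 12, 20, 26, 38, 50, 57, 64, 77, 83]
Sum[6..7] = prefix[8] - prefix[6] = 77 - 57 = 20


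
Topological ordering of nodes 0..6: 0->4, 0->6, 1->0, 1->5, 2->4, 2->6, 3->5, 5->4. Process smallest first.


Kahn's algorithm, process smallest node first
Order: [1, 0, 2, 3, 5, 4, 6]


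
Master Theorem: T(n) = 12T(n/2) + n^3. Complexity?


a=12, b=2, c=3. log_2(12)=3.585 > c=3. Case 1: O(n^log_b(a)) = O(n^3.585)
Complexity: O(n^3.585)


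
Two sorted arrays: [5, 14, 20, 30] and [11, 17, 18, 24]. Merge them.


Compare heads, take smaller each step.
Merged: [5, 11, 14, 17, 18, 20, 24, 30]


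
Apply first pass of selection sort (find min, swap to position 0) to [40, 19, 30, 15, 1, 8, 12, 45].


After one pass: [1, 19, 30, 15, 40, 8, 12, 45]


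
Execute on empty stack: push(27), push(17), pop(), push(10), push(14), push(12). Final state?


push(27) -> [27]
push(17) -> [27, 17]
pop() returns 17 -> [27]
push(10) -> [27, 10]
push(14) -> [27, 10, 14]
push(12) -> [27, 10, 14, 12]
Final stack (bottom to top): [27, 10, 14, 12]


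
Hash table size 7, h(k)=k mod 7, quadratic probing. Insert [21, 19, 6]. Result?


Insertions: 21->slot 0; 19->slot 5; 6->slot 6
Table: [21, None, None, None, None, 19, 6]


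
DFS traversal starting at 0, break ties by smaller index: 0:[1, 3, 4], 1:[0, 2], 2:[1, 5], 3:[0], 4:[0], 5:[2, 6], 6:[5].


DFS stack-based: start with [0]
Visit order: [0, 1, 2, 5, 6, 3, 4]


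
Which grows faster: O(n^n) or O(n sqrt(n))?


n^1.5 grows slower than n^n
O(n sqrt(n)) is asymptotically smaller; O(n^n) grows faster


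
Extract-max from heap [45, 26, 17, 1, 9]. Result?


Max = 45
Replace root with last, heapify down
Resulting heap: [26, 9, 17, 1]


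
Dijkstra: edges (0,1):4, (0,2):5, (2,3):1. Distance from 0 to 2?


Dijkstra from 0:
Distances: {0: 0, 1: 4, 2: 5, 3: 6}
Shortest distance to 2 = 5, path = [0, 2]


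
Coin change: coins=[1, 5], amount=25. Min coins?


dp[0]=0; dp[i]=1+min(dp[i-c] for c in coins)
...dp[20]=4, dp[21]=5, dp[22]=6, dp[23]=7, dp[24]=8, dp[25]=5
Minimum coins for 25 = 5


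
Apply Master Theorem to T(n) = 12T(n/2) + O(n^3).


a=12, b=2, c=3. log_2(12)=3.585 > c=3. Case 1: O(n^log_b(a)) = O(n^3.585)
Complexity: O(n^3.585)


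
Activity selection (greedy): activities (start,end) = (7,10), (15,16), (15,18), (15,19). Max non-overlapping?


Greedy: pick earliest-ending, then skip overlaps.
Selected (2 activities): [(7, 10), (15, 16)]


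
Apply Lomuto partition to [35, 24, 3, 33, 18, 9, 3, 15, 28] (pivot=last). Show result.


Elements <= 28 go left of pivot.
Result: [24, 3, 18, 9, 3, 15, 28, 33, 35], pivot at index 6


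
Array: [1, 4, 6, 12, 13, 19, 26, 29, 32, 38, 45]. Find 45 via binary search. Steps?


Search for 45:
[0,10] mid=5 arr[5]=19
[6,10] mid=8 arr[8]=32
[9,10] mid=9 arr[9]=38
[10,10] mid=10 arr[10]=45
Total: 4 comparisons


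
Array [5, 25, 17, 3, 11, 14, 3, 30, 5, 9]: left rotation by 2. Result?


Left rotate by 2: [17, 3, 11, 14, 3, 30, 5, 9, 5, 25]


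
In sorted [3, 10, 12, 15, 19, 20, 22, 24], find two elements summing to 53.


Two pointers: lo=0, hi=7
No pair sums to 53


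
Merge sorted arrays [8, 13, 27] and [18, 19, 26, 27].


Compare heads, take smaller each step.
Merged: [8, 13, 18, 19, 26, 27, 27]


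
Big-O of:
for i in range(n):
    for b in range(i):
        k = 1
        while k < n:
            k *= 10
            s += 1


Per nesting level: O(n) * O(n) [triangular over i] * O(log n) = O(n^2 log n)
Complexity: O(n^2 log n)


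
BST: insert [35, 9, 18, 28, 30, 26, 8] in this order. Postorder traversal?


Root = 35; build tree by BST insertion.
Postorder traversal: [8, 26, 30, 28, 18, 9, 35]


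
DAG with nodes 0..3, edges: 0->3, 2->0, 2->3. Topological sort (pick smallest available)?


Kahn's algorithm, process smallest node first
Order: [1, 2, 0, 3]


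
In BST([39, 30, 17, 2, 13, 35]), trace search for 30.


BST root = 39
Search for 30: compare at each node
Path: [39, 30]


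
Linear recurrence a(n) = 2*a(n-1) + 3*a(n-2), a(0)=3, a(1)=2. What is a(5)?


Build bottom-up:
...a(3)=32, a(4)=103, a(5)=2*103+3*32=302


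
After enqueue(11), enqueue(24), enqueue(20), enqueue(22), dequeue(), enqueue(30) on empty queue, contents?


enqueue(11) -> [11]
enqueue(24) -> [11, 24]
enqueue(20) -> [11, 24, 20]
enqueue(22) -> [11, 24, 20, 22]
dequeue() returns 11 -> [24, 20, 22]
enqueue(30) -> [24, 20, 22, 30]
Final queue (front to back): [24, 20, 22, 30]


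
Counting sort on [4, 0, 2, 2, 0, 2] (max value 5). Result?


Count array: [2, 0, 3, 0, 1, 0]
Reconstruct: [0, 0, 2, 2, 2, 4]


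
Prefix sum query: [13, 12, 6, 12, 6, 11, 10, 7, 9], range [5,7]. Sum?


Prefix sums: [0, 13, 25, 31, 43, 49, 60, 70, 77, 86]
Sum[5..7] = prefix[8] - prefix[5] = 77 - 49 = 28


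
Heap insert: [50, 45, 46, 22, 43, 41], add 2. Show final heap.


Append 2: [50, 45, 46, 22, 43, 41, 2]
Bubble up: no swaps needed
Result: [50, 45, 46, 22, 43, 41, 2]


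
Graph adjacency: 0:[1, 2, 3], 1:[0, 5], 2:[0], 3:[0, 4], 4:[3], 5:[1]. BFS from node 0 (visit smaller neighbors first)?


BFS queue: start with [0]
Visit order: [0, 1, 2, 3, 5, 4]


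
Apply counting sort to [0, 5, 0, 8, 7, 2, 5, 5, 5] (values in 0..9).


Count array: [2, 0, 1, 0, 0, 4, 0, 1, 1, 0]
Reconstruct: [0, 0, 2, 5, 5, 5, 5, 7, 8]


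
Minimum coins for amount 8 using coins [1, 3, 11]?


dp[0]=0; dp[i]=1+min(dp[i-c] for c in coins)
...dp[3]=1, dp[4]=2, dp[5]=3, dp[6]=2, dp[7]=3, dp[8]=4
Minimum coins for 8 = 4


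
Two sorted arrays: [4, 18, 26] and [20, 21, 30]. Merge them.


Compare heads, take smaller each step.
Merged: [4, 18, 20, 21, 26, 30]


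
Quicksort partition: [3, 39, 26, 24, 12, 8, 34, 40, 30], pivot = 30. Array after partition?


Elements <= 30 go left of pivot.
Result: [3, 26, 24, 12, 8, 30, 34, 40, 39], pivot at index 5


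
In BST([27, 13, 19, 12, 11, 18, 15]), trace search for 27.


BST root = 27
Search for 27: compare at each node
Path: [27]


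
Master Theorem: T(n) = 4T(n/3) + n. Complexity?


a=4, b=3, c=1. log_3(4)=1.262 > c=1. Case 1: O(n^log_b(a)) = O(n^1.262)
Complexity: O(n^1.262)


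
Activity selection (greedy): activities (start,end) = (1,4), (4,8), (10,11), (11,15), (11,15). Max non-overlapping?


Greedy: pick earliest-ending, then skip overlaps.
Selected (4 activities): [(1, 4), (4, 8), (10, 11), (11, 15)]


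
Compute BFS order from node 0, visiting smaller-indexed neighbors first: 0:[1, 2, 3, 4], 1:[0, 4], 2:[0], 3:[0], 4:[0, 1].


BFS queue: start with [0]
Visit order: [0, 1, 2, 3, 4]


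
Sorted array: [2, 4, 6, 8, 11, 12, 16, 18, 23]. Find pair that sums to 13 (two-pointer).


Two pointers: lo=0, hi=8
Found pair: (2, 11) summing to 13


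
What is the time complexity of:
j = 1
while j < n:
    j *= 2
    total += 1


Per nesting level: O(log n) = O(log n)
Complexity: O(log n)


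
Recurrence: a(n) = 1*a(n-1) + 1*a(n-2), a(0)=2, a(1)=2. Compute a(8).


Build bottom-up:
...a(6)=26, a(7)=42, a(8)=1*42+1*26=68


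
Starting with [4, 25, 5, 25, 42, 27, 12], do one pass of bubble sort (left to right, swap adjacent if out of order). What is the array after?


After one pass: [4, 5, 25, 25, 27, 12, 42]


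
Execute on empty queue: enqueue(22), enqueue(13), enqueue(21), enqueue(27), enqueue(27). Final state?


enqueue(22) -> [22]
enqueue(13) -> [22, 13]
enqueue(21) -> [22, 13, 21]
enqueue(27) -> [22, 13, 21, 27]
enqueue(27) -> [22, 13, 21, 27, 27]
Final queue (front to back): [22, 13, 21, 27, 27]


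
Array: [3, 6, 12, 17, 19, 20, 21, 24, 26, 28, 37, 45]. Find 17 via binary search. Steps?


Search for 17:
[0,11] mid=5 arr[5]=20
[0,4] mid=2 arr[2]=12
[3,4] mid=3 arr[3]=17
Total: 3 comparisons


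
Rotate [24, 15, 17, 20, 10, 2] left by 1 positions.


Left rotate by 1: [15, 17, 20, 10, 2, 24]


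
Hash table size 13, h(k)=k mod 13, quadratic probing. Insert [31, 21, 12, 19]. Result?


Insertions: 31->slot 5; 21->slot 8; 12->slot 12; 19->slot 6
Table: [None, None, None, None, None, 31, 19, None, 21, None, None, None, 12]


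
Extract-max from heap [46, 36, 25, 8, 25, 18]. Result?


Max = 46
Replace root with last, heapify down
Resulting heap: [36, 25, 25, 8, 18]


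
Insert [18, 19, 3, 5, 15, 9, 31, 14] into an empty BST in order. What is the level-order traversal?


Root = 18; build tree by BST insertion.
Level-Order traversal: [18, 3, 19, 5, 31, 15, 9, 14]


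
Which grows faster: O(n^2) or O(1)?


constant grows slower than quadratic
O(1) is asymptotically smaller; O(n^2) grows faster


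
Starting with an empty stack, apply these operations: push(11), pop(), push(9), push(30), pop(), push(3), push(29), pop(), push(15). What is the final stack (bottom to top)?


push(11) -> [11]
pop() returns 11 -> []
push(9) -> [9]
push(30) -> [9, 30]
pop() returns 30 -> [9]
push(3) -> [9, 3]
push(29) -> [9, 3, 29]
pop() returns 29 -> [9, 3]
push(15) -> [9, 3, 15]
Final stack (bottom to top): [9, 3, 15]


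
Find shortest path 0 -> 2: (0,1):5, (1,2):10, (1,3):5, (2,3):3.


Dijkstra from 0:
Distances: {0: 0, 1: 5, 2: 13, 3: 10}
Shortest distance to 2 = 13, path = [0, 1, 3, 2]


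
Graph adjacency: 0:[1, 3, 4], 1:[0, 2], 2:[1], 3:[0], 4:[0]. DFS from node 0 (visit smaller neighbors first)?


DFS stack-based: start with [0]
Visit order: [0, 1, 2, 3, 4]


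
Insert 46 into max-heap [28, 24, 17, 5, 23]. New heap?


Append 46: [28, 24, 17, 5, 23, 46]
Bubble up: swap idx 5(46) with idx 2(17); swap idx 2(46) with idx 0(28)
Result: [46, 24, 28, 5, 23, 17]


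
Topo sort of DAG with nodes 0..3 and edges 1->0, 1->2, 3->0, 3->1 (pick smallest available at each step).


Kahn's algorithm, process smallest node first
Order: [3, 1, 0, 2]


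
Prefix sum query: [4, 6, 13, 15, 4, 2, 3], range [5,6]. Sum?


Prefix sums: [0, 4, 10, 23, 38, 42, 44, 47]
Sum[5..6] = prefix[7] - prefix[5] = 47 - 42 = 5


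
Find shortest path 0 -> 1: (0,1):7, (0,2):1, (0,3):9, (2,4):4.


Dijkstra from 0:
Distances: {0: 0, 1: 7, 2: 1, 3: 9, 4: 5}
Shortest distance to 1 = 7, path = [0, 1]


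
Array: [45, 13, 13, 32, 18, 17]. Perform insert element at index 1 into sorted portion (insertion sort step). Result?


After one pass: [13, 45, 13, 32, 18, 17]


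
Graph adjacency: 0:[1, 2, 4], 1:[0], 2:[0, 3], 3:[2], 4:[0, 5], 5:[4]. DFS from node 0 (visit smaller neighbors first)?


DFS stack-based: start with [0]
Visit order: [0, 1, 2, 3, 4, 5]


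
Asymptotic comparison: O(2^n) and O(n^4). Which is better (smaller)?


quartic grows slower than exponential
O(n^4) is asymptotically smaller; O(2^n) grows faster


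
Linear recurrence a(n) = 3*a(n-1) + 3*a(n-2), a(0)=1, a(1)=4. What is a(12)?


Build bottom-up:
...a(10)=641520, a(11)=2432187, a(12)=3*2432187+3*641520=9221121


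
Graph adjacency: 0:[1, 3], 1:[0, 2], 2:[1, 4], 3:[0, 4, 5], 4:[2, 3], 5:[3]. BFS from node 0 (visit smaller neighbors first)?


BFS queue: start with [0]
Visit order: [0, 1, 3, 2, 4, 5]


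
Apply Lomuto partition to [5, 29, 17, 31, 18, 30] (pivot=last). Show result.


Elements <= 30 go left of pivot.
Result: [5, 29, 17, 18, 30, 31], pivot at index 4


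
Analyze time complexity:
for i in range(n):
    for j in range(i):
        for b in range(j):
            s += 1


Per nesting level: O(n) * O(n) [triangular over i] * O(n) [triangular over j] = O(n^3)
Complexity: O(n^3)


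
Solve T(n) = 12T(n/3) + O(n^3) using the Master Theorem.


a=12, b=3, c=3. log_3(12)=2.262 < c=3. Case 3: O(n^c) = O(n^3)
Complexity: O(n^3)


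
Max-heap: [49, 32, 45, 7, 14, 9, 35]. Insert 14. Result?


Append 14: [49, 32, 45, 7, 14, 9, 35, 14]
Bubble up: swap idx 7(14) with idx 3(7)
Result: [49, 32, 45, 14, 14, 9, 35, 7]


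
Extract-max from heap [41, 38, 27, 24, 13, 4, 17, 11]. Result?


Max = 41
Replace root with last, heapify down
Resulting heap: [38, 24, 27, 11, 13, 4, 17]


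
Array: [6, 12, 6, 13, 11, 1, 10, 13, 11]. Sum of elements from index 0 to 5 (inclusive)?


Prefix sums: [0, 6, 18, 24, 37, 48, 49, 59, 72, 83]
Sum[0..5] = prefix[6] - prefix[0] = 49 - 0 = 49


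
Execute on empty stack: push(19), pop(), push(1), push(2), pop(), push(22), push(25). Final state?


push(19) -> [19]
pop() returns 19 -> []
push(1) -> [1]
push(2) -> [1, 2]
pop() returns 2 -> [1]
push(22) -> [1, 22]
push(25) -> [1, 22, 25]
Final stack (bottom to top): [1, 22, 25]


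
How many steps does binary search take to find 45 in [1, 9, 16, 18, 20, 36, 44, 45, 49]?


Search for 45:
[0,8] mid=4 arr[4]=20
[5,8] mid=6 arr[6]=44
[7,8] mid=7 arr[7]=45
Total: 3 comparisons


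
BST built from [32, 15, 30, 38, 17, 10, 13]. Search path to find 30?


BST root = 32
Search for 30: compare at each node
Path: [32, 15, 30]


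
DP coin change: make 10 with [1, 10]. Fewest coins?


dp[0]=0; dp[i]=1+min(dp[i-c] for c in coins)
...dp[5]=5, dp[6]=6, dp[7]=7, dp[8]=8, dp[9]=9, dp[10]=1
Minimum coins for 10 = 1


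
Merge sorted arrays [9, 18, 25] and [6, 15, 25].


Compare heads, take smaller each step.
Merged: [6, 9, 15, 18, 25, 25]


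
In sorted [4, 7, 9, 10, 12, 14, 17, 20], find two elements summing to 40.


Two pointers: lo=0, hi=7
No pair sums to 40


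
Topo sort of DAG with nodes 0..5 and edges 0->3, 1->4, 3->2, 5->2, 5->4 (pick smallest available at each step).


Kahn's algorithm, process smallest node first
Order: [0, 1, 3, 5, 2, 4]


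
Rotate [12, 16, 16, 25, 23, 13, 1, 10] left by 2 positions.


Left rotate by 2: [16, 25, 23, 13, 1, 10, 12, 16]


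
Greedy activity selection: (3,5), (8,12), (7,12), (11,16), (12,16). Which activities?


Greedy: pick earliest-ending, then skip overlaps.
Selected (3 activities): [(3, 5), (8, 12), (12, 16)]


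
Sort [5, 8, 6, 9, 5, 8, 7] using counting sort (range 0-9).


Count array: [0, 0, 0, 0, 0, 2, 1, 1, 2, 1]
Reconstruct: [5, 5, 6, 7, 8, 8, 9]


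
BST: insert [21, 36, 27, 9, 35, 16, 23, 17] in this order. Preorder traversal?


Root = 21; build tree by BST insertion.
Preorder traversal: [21, 9, 16, 17, 36, 27, 23, 35]


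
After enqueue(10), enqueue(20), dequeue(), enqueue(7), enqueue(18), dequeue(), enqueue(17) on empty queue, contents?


enqueue(10) -> [10]
enqueue(20) -> [10, 20]
dequeue() returns 10 -> [20]
enqueue(7) -> [20, 7]
enqueue(18) -> [20, 7, 18]
dequeue() returns 20 -> [7, 18]
enqueue(17) -> [7, 18, 17]
Final queue (front to back): [7, 18, 17]


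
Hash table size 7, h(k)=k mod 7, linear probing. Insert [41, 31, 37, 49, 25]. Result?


Insertions: 41->slot 6; 31->slot 3; 37->slot 2; 49->slot 0; 25->slot 4
Table: [49, None, 37, 31, 25, None, 41]


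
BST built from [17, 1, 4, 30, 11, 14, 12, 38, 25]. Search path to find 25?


BST root = 17
Search for 25: compare at each node
Path: [17, 30, 25]


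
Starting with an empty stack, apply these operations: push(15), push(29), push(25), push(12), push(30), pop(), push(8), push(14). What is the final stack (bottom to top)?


push(15) -> [15]
push(29) -> [15, 29]
push(25) -> [15, 29, 25]
push(12) -> [15, 29, 25, 12]
push(30) -> [15, 29, 25, 12, 30]
pop() returns 30 -> [15, 29, 25, 12]
push(8) -> [15, 29, 25, 12, 8]
push(14) -> [15, 29, 25, 12, 8, 14]
Final stack (bottom to top): [15, 29, 25, 12, 8, 14]


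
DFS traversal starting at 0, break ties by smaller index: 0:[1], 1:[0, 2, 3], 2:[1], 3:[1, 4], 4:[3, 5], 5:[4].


DFS stack-based: start with [0]
Visit order: [0, 1, 2, 3, 4, 5]


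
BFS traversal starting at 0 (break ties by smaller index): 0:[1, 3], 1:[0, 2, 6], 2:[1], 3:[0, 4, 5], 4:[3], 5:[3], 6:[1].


BFS queue: start with [0]
Visit order: [0, 1, 3, 2, 6, 4, 5]


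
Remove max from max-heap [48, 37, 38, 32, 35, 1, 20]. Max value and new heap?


Max = 48
Replace root with last, heapify down
Resulting heap: [38, 37, 20, 32, 35, 1]


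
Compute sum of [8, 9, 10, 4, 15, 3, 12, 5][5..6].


Prefix sums: [0, 8, 17, 27, 31, 46, 49, 61, 66]
Sum[5..6] = prefix[7] - prefix[5] = 61 - 46 = 15


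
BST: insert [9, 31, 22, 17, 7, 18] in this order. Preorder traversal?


Root = 9; build tree by BST insertion.
Preorder traversal: [9, 7, 31, 22, 17, 18]


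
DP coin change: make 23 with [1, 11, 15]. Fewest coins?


dp[0]=0; dp[i]=1+min(dp[i-c] for c in coins)
...dp[18]=4, dp[19]=5, dp[20]=6, dp[21]=7, dp[22]=2, dp[23]=3
Minimum coins for 23 = 3


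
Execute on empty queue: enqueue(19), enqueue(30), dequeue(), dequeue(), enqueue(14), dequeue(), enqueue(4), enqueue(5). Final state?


enqueue(19) -> [19]
enqueue(30) -> [19, 30]
dequeue() returns 19 -> [30]
dequeue() returns 30 -> []
enqueue(14) -> [14]
dequeue() returns 14 -> []
enqueue(4) -> [4]
enqueue(5) -> [4, 5]
Final queue (front to back): [4, 5]


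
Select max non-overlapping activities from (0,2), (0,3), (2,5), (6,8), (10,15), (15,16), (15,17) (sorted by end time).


Greedy: pick earliest-ending, then skip overlaps.
Selected (5 activities): [(0, 2), (2, 5), (6, 8), (10, 15), (15, 16)]


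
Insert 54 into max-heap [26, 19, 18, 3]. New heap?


Append 54: [26, 19, 18, 3, 54]
Bubble up: swap idx 4(54) with idx 1(19); swap idx 1(54) with idx 0(26)
Result: [54, 26, 18, 3, 19]


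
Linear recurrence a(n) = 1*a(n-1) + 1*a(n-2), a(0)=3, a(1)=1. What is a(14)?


Build bottom-up:
...a(12)=411, a(13)=665, a(14)=1*665+1*411=1076


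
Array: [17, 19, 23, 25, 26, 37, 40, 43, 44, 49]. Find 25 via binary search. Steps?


Search for 25:
[0,9] mid=4 arr[4]=26
[0,3] mid=1 arr[1]=19
[2,3] mid=2 arr[2]=23
[3,3] mid=3 arr[3]=25
Total: 4 comparisons


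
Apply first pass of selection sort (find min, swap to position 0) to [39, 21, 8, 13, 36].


After one pass: [8, 21, 39, 13, 36]


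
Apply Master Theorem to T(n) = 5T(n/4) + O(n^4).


a=5, b=4, c=4. log_4(5)=1.161 < c=4. Case 3: O(n^c) = O(n^4)
Complexity: O(n^4)


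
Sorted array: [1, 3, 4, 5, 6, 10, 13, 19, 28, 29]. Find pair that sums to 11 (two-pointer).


Two pointers: lo=0, hi=9
Found pair: (1, 10) summing to 11


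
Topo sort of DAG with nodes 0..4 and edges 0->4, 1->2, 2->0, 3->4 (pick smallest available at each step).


Kahn's algorithm, process smallest node first
Order: [1, 2, 0, 3, 4]


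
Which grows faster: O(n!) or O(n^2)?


quadratic grows slower than factorial
O(n^2) is asymptotically smaller; O(n!) grows faster


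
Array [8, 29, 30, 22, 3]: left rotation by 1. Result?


Left rotate by 1: [29, 30, 22, 3, 8]


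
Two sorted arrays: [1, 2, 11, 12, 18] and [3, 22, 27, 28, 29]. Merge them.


Compare heads, take smaller each step.
Merged: [1, 2, 3, 11, 12, 18, 22, 27, 28, 29]


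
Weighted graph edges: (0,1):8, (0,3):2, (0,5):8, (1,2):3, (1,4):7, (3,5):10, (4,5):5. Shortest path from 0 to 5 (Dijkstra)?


Dijkstra from 0:
Distances: {0: 0, 1: 8, 2: 11, 3: 2, 4: 13, 5: 8}
Shortest distance to 5 = 8, path = [0, 5]


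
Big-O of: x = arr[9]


Analysis: constant-time operation, no loop
Complexity: O(1)


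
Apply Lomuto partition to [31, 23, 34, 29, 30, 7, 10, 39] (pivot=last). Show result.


Elements <= 39 go left of pivot.
Result: [31, 23, 34, 29, 30, 7, 10, 39], pivot at index 7


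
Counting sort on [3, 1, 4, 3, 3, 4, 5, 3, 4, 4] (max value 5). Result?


Count array: [0, 1, 0, 4, 4, 1]
Reconstruct: [1, 3, 3, 3, 3, 4, 4, 4, 4, 5]


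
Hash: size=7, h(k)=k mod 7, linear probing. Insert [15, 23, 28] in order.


Insertions: 15->slot 1; 23->slot 2; 28->slot 0
Table: [28, 15, 23, None, None, None, None]


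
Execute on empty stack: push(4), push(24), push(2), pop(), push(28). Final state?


push(4) -> [4]
push(24) -> [4, 24]
push(2) -> [4, 24, 2]
pop() returns 2 -> [4, 24]
push(28) -> [4, 24, 28]
Final stack (bottom to top): [4, 24, 28]


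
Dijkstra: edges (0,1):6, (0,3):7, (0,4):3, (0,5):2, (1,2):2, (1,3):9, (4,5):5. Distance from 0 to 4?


Dijkstra from 0:
Distances: {0: 0, 1: 6, 2: 8, 3: 7, 4: 3, 5: 2}
Shortest distance to 4 = 3, path = [0, 4]


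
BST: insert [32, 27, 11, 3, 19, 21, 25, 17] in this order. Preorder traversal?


Root = 32; build tree by BST insertion.
Preorder traversal: [32, 27, 11, 3, 19, 17, 21, 25]


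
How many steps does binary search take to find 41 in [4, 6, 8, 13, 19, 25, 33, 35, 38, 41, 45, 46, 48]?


Search for 41:
[0,12] mid=6 arr[6]=33
[7,12] mid=9 arr[9]=41
Total: 2 comparisons


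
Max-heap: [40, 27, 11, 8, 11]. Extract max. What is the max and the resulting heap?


Max = 40
Replace root with last, heapify down
Resulting heap: [27, 11, 11, 8]


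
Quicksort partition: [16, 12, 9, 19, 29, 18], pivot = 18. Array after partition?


Elements <= 18 go left of pivot.
Result: [16, 12, 9, 18, 29, 19], pivot at index 3


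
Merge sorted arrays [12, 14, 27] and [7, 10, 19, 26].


Compare heads, take smaller each step.
Merged: [7, 10, 12, 14, 19, 26, 27]


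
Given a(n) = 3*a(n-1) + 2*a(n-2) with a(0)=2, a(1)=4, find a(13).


Build bottom-up:
...a(11)=1453256, a(12)=5175848, a(13)=3*5175848+2*1453256=18434056


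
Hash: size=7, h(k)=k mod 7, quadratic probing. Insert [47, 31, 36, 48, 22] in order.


Insertions: 47->slot 5; 31->slot 3; 36->slot 1; 48->slot 6; 22->slot 2
Table: [None, 36, 22, 31, None, 47, 48]


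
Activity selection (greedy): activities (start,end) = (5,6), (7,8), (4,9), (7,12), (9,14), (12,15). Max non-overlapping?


Greedy: pick earliest-ending, then skip overlaps.
Selected (3 activities): [(5, 6), (7, 8), (9, 14)]


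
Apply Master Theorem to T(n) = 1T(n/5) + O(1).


a=1, b=5, c=0. log_5(1)=0 = c=0. Case 2: O(n^c log n) = O(log n)
Complexity: O(log n)


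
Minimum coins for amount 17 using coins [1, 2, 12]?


dp[0]=0; dp[i]=1+min(dp[i-c] for c in coins)
...dp[12]=1, dp[13]=2, dp[14]=2, dp[15]=3, dp[16]=3, dp[17]=4
Minimum coins for 17 = 4


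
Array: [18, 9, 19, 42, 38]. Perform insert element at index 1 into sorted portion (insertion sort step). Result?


After one pass: [9, 18, 19, 42, 38]


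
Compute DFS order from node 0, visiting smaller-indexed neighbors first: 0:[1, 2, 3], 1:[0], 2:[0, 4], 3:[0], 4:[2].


DFS stack-based: start with [0]
Visit order: [0, 1, 2, 4, 3]


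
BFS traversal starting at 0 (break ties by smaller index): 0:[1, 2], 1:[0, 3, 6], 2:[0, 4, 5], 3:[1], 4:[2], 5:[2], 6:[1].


BFS queue: start with [0]
Visit order: [0, 1, 2, 3, 6, 4, 5]


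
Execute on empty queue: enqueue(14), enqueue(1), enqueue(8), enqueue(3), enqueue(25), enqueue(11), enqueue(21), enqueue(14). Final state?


enqueue(14) -> [14]
enqueue(1) -> [14, 1]
enqueue(8) -> [14, 1, 8]
enqueue(3) -> [14, 1, 8, 3]
enqueue(25) -> [14, 1, 8, 3, 25]
enqueue(11) -> [14, 1, 8, 3, 25, 11]
enqueue(21) -> [14, 1, 8, 3, 25, 11, 21]
enqueue(14) -> [14, 1, 8, 3, 25, 11, 21, 14]
Final queue (front to back): [14, 1, 8, 3, 25, 11, 21, 14]


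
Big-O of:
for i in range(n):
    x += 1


Per nesting level: O(n) = O(n)
Complexity: O(n)


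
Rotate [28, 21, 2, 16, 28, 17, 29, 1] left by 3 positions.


Left rotate by 3: [16, 28, 17, 29, 1, 28, 21, 2]


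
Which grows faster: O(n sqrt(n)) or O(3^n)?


n^1.5 grows slower than exponential (base 3)
O(n sqrt(n)) is asymptotically smaller; O(3^n) grows faster


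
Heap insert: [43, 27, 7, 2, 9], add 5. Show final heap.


Append 5: [43, 27, 7, 2, 9, 5]
Bubble up: no swaps needed
Result: [43, 27, 7, 2, 9, 5]


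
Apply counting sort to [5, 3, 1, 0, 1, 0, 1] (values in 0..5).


Count array: [2, 3, 0, 1, 0, 1]
Reconstruct: [0, 0, 1, 1, 1, 3, 5]


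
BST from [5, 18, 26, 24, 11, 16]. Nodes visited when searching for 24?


BST root = 5
Search for 24: compare at each node
Path: [5, 18, 26, 24]


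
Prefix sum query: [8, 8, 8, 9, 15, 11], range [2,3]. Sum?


Prefix sums: [0, 8, 16, 24, 33, 48, 59]
Sum[2..3] = prefix[4] - prefix[2] = 33 - 16 = 17


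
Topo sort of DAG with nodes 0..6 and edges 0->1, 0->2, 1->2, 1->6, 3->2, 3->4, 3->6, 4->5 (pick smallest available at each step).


Kahn's algorithm, process smallest node first
Order: [0, 1, 3, 2, 4, 5, 6]


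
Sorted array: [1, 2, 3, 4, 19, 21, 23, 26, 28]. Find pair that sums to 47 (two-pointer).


Two pointers: lo=0, hi=8
Found pair: (19, 28) summing to 47


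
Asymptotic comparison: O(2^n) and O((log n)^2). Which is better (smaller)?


polylogarithmic grows slower than exponential
O((log n)^2) is asymptotically smaller; O(2^n) grows faster


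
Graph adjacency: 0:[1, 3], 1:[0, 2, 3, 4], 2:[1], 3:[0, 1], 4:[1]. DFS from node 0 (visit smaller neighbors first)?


DFS stack-based: start with [0]
Visit order: [0, 1, 2, 3, 4]


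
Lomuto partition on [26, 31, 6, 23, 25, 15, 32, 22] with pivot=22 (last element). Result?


Elements <= 22 go left of pivot.
Result: [6, 15, 22, 23, 25, 31, 32, 26], pivot at index 2


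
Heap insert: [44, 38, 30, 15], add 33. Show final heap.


Append 33: [44, 38, 30, 15, 33]
Bubble up: no swaps needed
Result: [44, 38, 30, 15, 33]


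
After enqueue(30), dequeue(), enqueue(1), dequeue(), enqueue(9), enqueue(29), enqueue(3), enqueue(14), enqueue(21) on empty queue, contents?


enqueue(30) -> [30]
dequeue() returns 30 -> []
enqueue(1) -> [1]
dequeue() returns 1 -> []
enqueue(9) -> [9]
enqueue(29) -> [9, 29]
enqueue(3) -> [9, 29, 3]
enqueue(14) -> [9, 29, 3, 14]
enqueue(21) -> [9, 29, 3, 14, 21]
Final queue (front to back): [9, 29, 3, 14, 21]


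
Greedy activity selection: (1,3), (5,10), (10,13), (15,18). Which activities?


Greedy: pick earliest-ending, then skip overlaps.
Selected (4 activities): [(1, 3), (5, 10), (10, 13), (15, 18)]


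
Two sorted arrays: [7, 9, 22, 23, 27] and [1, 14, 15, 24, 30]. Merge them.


Compare heads, take smaller each step.
Merged: [1, 7, 9, 14, 15, 22, 23, 24, 27, 30]


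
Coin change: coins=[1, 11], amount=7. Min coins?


dp[0]=0; dp[i]=1+min(dp[i-c] for c in coins)
...dp[2]=2, dp[3]=3, dp[4]=4, dp[5]=5, dp[6]=6, dp[7]=7
Minimum coins for 7 = 7


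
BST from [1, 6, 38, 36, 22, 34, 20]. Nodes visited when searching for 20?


BST root = 1
Search for 20: compare at each node
Path: [1, 6, 38, 36, 22, 20]


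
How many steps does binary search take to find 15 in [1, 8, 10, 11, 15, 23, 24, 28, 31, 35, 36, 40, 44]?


Search for 15:
[0,12] mid=6 arr[6]=24
[0,5] mid=2 arr[2]=10
[3,5] mid=4 arr[4]=15
Total: 3 comparisons


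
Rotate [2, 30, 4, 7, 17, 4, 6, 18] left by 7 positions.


Left rotate by 7: [18, 2, 30, 4, 7, 17, 4, 6]


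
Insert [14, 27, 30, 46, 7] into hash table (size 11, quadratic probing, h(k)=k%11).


Insertions: 14->slot 3; 27->slot 5; 30->slot 8; 46->slot 2; 7->slot 7
Table: [None, None, 46, 14, None, 27, None, 7, 30, None, None]
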